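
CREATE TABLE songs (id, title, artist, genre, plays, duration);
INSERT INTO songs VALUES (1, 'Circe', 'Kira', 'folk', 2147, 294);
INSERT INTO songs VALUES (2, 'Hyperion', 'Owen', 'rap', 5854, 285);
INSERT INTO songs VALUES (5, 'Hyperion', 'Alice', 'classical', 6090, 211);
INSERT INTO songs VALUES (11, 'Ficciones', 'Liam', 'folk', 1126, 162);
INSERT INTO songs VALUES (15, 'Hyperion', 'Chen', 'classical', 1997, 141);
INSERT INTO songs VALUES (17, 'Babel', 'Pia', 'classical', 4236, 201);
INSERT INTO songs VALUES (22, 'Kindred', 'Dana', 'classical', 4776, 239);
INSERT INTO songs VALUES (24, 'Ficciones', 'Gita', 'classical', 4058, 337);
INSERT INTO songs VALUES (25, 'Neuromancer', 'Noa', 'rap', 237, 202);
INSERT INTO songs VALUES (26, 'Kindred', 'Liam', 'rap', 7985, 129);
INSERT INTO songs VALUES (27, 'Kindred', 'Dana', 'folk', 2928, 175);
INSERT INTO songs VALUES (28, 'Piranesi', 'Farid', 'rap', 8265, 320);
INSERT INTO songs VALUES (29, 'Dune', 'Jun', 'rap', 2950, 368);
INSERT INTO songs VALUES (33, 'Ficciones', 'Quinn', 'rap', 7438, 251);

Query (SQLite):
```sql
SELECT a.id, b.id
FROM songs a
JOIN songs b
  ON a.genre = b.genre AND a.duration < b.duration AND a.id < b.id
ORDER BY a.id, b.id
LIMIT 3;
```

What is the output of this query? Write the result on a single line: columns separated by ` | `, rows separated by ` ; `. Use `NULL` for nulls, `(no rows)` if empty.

2 | 28 ; 2 | 29 ; 5 | 22

Pairs (a,b) with same genre, a.duration < b.duration, a.id < b.id.
genre groups: classical:{5,15,17,22,24} folk:{1,11,27} rap:{2,25,26,28,29,33}
Ordered by (a.id, b.id); first 3.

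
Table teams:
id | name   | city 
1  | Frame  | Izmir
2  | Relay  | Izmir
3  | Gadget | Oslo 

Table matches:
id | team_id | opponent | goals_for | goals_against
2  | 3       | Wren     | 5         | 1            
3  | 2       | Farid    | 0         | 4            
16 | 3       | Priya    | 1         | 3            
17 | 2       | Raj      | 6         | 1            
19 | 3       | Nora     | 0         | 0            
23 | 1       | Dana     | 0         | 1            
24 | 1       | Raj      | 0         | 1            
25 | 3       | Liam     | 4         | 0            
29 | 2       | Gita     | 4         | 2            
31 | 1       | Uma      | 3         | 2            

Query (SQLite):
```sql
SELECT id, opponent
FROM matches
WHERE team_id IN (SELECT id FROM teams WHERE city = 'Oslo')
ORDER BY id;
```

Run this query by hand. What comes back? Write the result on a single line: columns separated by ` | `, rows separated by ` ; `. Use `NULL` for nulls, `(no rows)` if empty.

2 | Wren ; 16 | Priya ; 19 | Nora ; 25 | Liam

Inner query: teams.id where city = 'Oslo'.
Outer: keep matches rows whose team_id is in that set.
Inner query → {3}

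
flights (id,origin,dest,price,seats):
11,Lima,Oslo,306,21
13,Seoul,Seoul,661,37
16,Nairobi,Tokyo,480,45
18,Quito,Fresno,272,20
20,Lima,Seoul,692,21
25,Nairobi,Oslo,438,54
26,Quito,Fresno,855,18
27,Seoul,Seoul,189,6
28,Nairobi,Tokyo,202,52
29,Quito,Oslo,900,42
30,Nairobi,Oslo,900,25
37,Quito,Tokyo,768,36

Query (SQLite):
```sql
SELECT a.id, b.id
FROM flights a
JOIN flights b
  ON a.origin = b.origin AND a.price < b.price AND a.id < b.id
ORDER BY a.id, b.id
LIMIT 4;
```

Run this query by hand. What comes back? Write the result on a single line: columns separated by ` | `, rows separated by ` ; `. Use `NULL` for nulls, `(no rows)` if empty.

11 | 20 ; 16 | 30 ; 18 | 26 ; 18 | 29

Pairs (a,b) with same origin, a.price < b.price, a.id < b.id.
origin groups: Lima:{11,20} Nairobi:{16,25,28,30} Quito:{18,26,29,37} Seoul:{13,27}
Ordered by (a.id, b.id); first 4.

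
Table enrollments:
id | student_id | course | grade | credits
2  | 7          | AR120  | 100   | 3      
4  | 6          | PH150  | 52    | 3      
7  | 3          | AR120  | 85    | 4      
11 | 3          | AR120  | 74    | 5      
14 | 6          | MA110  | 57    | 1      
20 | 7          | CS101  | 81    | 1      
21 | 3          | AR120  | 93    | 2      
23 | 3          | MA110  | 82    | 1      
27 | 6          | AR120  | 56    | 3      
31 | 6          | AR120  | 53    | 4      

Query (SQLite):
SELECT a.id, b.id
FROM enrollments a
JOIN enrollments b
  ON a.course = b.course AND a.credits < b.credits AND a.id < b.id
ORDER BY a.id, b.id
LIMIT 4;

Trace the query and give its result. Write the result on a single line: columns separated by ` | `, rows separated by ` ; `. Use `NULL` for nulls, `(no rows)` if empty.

2 | 7 ; 2 | 11 ; 2 | 31 ; 7 | 11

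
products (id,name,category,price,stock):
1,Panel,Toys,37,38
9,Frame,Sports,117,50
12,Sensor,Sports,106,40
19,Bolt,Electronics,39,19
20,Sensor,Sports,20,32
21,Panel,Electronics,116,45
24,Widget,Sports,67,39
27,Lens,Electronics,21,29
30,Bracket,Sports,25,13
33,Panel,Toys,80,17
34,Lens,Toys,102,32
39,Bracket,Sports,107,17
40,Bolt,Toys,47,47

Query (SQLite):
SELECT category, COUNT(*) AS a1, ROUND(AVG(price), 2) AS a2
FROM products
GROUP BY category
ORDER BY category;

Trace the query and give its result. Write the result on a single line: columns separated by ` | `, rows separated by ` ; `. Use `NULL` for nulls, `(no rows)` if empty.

Electronics | 3 | 58.67 ; Sports | 6 | 73.67 ; Toys | 4 | 66.5

Group products by category.
Per group compute: COUNT(*), ROUND(AVG(price), 2).
  Electronics: ids {19, 21, 27} → COUNT(*)=3, ROUND(AVG(price), 2)=58.67
  Sports: ids {9, 12, 20, 24, 30, 39} → COUNT(*)=6, ROUND(AVG(price), 2)=73.67
  Toys: ids {1, 33, 34, 40} → COUNT(*)=4, ROUND(AVG(price), 2)=66.5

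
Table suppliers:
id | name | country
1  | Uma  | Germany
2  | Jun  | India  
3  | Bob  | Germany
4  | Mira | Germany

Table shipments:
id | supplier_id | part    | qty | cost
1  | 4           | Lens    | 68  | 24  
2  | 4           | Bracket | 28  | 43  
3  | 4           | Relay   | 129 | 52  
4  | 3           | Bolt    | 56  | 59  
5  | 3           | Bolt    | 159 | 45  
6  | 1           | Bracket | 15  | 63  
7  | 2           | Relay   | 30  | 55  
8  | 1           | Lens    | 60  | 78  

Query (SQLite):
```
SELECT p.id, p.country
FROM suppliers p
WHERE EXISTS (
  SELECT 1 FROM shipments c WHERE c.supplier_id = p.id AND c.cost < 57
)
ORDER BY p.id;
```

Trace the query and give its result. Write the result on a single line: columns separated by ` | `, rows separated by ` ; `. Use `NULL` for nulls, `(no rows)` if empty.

2 | India ; 3 | Germany ; 4 | Germany

For each suppliers row, check whether any shipments with matching supplier_id has cost < 57.
Keep rows where that is true.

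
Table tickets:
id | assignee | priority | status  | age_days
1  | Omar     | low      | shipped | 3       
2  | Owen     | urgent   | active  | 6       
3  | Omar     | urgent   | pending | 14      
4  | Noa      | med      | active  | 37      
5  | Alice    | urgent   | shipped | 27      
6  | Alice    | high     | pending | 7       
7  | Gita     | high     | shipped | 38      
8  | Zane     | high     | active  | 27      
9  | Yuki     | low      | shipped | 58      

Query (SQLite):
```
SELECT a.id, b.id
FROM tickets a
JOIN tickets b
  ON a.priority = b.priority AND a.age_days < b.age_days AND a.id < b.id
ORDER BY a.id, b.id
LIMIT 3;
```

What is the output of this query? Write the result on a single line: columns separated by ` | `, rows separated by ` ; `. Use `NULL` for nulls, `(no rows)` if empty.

1 | 9 ; 2 | 3 ; 2 | 5

Pairs (a,b) with same priority, a.age_days < b.age_days, a.id < b.id.
priority groups: high:{6,7,8} low:{1,9} med:{4} urgent:{2,3,5}
Ordered by (a.id, b.id); first 3.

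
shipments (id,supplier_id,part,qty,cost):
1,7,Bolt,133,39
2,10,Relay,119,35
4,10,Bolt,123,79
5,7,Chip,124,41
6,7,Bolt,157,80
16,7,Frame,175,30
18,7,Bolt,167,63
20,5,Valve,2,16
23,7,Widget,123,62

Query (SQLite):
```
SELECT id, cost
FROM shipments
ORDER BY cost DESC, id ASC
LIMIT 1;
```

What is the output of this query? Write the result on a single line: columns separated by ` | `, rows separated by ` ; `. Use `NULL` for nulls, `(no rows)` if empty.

Sort by cost desc, tiebreak id asc: (80, id=6), (79, id=4), (63, id=18), (62, id=23) …. Take first 1.

6 | 80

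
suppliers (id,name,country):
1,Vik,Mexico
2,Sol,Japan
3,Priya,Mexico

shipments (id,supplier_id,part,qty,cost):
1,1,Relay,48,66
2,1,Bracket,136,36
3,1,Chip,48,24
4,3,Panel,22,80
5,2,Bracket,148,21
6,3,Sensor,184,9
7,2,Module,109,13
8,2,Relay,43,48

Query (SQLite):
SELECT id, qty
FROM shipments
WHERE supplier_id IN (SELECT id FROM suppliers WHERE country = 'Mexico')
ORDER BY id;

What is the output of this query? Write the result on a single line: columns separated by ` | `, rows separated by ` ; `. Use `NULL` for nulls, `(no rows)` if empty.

1 | 48 ; 2 | 136 ; 3 | 48 ; 4 | 22 ; 6 | 184

Inner query: suppliers.id where country = 'Mexico'.
Outer: keep shipments rows whose supplier_id is in that set.
Inner query → {1, 3}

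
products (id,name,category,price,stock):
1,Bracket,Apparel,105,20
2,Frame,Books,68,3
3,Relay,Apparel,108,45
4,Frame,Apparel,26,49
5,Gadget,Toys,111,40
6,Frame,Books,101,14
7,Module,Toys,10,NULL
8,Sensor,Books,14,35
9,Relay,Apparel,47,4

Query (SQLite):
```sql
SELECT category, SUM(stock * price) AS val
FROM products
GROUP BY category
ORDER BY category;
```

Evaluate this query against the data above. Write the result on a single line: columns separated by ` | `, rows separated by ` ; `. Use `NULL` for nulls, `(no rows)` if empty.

For each row compute stock * price.
Group by category; take SUM of the expression per group.
  Apparel: ids {1, 3, 4, 9} → SUM(stock * price)=8422
  Books: ids {2, 6, 8} → SUM(stock * price)=2108
  Toys: ids {5, 7} → SUM(stock * price)=4440

Apparel | 8422 ; Books | 2108 ; Toys | 4440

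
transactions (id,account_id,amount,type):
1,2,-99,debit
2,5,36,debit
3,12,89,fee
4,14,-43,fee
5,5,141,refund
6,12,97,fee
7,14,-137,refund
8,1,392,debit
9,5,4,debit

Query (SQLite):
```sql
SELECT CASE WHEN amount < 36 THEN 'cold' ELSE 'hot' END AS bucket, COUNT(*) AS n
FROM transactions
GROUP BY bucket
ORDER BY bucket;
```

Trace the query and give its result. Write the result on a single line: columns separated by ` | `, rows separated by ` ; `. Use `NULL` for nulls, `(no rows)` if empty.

cold | 4 ; hot | 5

Bucket rows by amount < 36 → 'cold' else 'hot'; count each bucket.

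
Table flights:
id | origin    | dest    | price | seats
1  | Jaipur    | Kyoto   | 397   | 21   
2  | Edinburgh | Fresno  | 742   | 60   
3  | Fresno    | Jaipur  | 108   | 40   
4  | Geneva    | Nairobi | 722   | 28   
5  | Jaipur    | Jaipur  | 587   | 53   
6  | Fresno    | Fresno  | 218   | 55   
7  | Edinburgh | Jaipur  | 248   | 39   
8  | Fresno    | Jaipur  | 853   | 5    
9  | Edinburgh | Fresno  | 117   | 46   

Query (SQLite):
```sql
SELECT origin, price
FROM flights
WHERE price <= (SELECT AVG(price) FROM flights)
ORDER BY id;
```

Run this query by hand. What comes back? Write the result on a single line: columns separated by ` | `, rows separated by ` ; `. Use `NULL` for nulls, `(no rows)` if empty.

Jaipur | 397 ; Fresno | 108 ; Fresno | 218 ; Edinburgh | 248 ; Edinburgh | 117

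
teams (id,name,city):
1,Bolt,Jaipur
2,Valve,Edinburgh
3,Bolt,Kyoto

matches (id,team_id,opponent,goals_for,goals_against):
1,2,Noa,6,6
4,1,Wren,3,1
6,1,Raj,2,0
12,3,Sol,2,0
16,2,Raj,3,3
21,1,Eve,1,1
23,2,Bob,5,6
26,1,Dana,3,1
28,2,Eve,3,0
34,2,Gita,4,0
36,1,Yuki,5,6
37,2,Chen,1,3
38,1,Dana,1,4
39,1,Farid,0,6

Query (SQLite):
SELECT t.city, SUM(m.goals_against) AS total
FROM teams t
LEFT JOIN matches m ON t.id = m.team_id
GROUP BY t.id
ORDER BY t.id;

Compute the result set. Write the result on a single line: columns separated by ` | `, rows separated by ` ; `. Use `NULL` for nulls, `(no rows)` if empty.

LEFT JOIN keeps every teams row; unmatched ones get NULL for matches columns.
Group by teams.id and compute SUM(m.goals_against). SUM over an all-NULL group is NULL.
  1: ids {4, 6, 21, 26, 36, 38, 39} → SUM(m.goals_against)=19
  2: ids {1, 16, 23, 28, 34, 37} → SUM(m.goals_against)=18
  3: ids {12} → SUM(m.goals_against)=0

Jaipur | 19 ; Edinburgh | 18 ; Kyoto | 0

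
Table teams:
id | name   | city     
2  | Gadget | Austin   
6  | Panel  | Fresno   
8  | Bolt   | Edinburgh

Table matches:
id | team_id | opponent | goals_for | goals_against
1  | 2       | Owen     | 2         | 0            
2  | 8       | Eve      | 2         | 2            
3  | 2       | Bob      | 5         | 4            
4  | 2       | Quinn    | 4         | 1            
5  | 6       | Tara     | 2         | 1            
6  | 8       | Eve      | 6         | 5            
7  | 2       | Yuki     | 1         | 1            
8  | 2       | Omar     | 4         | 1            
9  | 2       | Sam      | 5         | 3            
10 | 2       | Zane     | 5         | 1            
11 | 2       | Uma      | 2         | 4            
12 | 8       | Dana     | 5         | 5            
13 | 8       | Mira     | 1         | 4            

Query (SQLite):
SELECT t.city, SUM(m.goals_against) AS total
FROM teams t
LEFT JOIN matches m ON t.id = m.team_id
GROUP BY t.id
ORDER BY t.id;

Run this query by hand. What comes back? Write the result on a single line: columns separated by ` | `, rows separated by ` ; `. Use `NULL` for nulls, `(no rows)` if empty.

Austin | 15 ; Fresno | 1 ; Edinburgh | 16

LEFT JOIN keeps every teams row; unmatched ones get NULL for matches columns.
Group by teams.id and compute SUM(m.goals_against). SUM over an all-NULL group is NULL.
  2: ids {1, 3, 4, 7, 8, 9, 10, 11} → SUM(m.goals_against)=15
  6: ids {5} → SUM(m.goals_against)=1
  8: ids {2, 6, 12, 13} → SUM(m.goals_against)=16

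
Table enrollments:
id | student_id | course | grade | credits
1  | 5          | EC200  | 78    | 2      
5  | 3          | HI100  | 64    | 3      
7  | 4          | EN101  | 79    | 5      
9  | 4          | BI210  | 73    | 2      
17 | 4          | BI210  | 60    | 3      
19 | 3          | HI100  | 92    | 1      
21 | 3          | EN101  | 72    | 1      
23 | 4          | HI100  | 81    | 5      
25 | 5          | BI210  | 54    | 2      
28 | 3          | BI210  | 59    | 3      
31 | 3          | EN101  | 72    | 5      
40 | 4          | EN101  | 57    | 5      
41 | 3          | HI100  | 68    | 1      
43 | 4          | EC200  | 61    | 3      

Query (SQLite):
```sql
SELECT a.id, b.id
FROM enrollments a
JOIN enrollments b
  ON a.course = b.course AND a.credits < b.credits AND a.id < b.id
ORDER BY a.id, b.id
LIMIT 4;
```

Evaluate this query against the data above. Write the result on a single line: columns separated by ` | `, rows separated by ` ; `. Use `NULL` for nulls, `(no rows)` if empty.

1 | 43 ; 5 | 23 ; 9 | 17 ; 9 | 28

Pairs (a,b) with same course, a.credits < b.credits, a.id < b.id.
course groups: BI210:{9,17,25,28} EC200:{1,43} EN101:{7,21,31,40} HI100:{5,19,23,41}
Ordered by (a.id, b.id); first 4.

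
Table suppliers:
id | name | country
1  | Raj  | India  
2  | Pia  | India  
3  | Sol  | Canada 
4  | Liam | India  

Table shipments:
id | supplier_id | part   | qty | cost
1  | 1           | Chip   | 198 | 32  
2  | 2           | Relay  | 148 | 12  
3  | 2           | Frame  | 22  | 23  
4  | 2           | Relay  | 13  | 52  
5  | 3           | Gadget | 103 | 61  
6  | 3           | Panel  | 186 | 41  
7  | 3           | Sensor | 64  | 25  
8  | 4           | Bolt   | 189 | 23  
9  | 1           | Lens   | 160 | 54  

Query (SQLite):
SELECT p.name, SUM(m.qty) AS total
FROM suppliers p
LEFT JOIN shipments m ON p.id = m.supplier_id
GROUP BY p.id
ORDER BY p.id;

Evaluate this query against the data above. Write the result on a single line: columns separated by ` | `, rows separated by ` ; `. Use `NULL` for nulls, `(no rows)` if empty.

Raj | 358 ; Pia | 183 ; Sol | 353 ; Liam | 189

LEFT JOIN keeps every suppliers row; unmatched ones get NULL for shipments columns.
Group by suppliers.id and compute SUM(m.qty). SUM over an all-NULL group is NULL.
  1: ids {1, 9} → SUM(m.qty)=358
  2: ids {2, 3, 4} → SUM(m.qty)=183
  3: ids {5, 6, 7} → SUM(m.qty)=353
  4: ids {8} → SUM(m.qty)=189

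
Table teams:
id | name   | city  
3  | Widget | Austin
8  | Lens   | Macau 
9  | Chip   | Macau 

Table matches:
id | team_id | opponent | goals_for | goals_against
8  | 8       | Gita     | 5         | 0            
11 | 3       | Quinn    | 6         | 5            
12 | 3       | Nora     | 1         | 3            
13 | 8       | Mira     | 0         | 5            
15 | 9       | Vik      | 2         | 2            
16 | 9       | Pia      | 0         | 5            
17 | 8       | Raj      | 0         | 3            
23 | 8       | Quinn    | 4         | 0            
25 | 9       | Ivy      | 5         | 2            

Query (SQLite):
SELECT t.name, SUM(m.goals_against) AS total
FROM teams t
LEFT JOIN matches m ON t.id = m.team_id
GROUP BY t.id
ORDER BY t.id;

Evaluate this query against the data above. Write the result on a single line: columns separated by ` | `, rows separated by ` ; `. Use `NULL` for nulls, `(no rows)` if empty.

Widget | 8 ; Lens | 8 ; Chip | 9

LEFT JOIN keeps every teams row; unmatched ones get NULL for matches columns.
Group by teams.id and compute SUM(m.goals_against). SUM over an all-NULL group is NULL.
  3: ids {11, 12} → SUM(m.goals_against)=8
  8: ids {8, 13, 17, 23} → SUM(m.goals_against)=8
  9: ids {15, 16, 25} → SUM(m.goals_against)=9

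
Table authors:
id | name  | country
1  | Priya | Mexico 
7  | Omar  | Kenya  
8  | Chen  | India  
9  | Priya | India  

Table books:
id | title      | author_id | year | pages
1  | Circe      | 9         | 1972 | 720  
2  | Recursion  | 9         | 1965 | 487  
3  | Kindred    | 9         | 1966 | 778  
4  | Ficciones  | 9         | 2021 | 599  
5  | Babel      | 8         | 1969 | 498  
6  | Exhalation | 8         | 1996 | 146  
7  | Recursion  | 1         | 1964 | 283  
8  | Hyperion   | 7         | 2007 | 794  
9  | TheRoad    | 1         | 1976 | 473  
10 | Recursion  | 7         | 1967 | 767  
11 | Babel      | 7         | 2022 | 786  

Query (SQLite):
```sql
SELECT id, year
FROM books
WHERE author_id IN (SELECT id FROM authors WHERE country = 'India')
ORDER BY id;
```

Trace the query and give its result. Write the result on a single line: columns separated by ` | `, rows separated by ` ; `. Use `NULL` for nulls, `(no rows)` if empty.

Inner query: authors.id where country = 'India'.
Outer: keep books rows whose author_id is in that set.
Inner query → {8, 9}

1 | 1972 ; 2 | 1965 ; 3 | 1966 ; 4 | 2021 ; 5 | 1969 ; 6 | 1996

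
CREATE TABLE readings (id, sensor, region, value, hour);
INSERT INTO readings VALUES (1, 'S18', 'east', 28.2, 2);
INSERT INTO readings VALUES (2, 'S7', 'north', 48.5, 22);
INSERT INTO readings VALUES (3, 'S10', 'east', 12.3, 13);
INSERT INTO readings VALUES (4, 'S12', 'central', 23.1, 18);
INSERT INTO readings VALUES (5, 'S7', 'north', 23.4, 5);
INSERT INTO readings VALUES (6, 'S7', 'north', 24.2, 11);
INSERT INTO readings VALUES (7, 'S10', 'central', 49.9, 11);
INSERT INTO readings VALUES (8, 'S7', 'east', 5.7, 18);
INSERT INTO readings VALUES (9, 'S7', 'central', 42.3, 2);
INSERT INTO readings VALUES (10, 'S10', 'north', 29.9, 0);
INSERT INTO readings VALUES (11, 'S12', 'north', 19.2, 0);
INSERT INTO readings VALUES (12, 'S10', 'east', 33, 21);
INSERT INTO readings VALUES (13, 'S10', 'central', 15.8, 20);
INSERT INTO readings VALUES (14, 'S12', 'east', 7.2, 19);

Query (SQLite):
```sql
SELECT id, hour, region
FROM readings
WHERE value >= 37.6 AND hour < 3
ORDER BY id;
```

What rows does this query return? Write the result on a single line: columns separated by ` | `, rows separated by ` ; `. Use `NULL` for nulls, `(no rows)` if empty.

9 | 2 | central

value >= 37.6: ids {2, 7, 9}
hour < 3: ids {1, 9, 10, 11}
Combine with AND.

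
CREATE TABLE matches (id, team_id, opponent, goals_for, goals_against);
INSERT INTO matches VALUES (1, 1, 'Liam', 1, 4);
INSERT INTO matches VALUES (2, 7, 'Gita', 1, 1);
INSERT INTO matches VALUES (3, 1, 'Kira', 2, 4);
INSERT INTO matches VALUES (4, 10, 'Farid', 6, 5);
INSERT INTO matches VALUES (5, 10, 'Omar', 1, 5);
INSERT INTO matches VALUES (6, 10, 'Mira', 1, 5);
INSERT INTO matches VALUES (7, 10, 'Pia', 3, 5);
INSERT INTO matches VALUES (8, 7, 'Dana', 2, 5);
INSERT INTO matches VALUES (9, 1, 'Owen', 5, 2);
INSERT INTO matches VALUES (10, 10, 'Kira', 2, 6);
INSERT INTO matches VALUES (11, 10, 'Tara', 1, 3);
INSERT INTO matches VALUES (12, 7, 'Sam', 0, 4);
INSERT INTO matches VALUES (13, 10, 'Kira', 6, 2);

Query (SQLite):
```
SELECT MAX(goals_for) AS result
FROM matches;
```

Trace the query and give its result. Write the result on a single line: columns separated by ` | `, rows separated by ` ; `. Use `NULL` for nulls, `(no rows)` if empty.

6

All goals_for values: [1, 1, 2, 6, 1, 1, 3, 2, 5, 2, 1, 0, 6].
MAX of non-NULL values = 6.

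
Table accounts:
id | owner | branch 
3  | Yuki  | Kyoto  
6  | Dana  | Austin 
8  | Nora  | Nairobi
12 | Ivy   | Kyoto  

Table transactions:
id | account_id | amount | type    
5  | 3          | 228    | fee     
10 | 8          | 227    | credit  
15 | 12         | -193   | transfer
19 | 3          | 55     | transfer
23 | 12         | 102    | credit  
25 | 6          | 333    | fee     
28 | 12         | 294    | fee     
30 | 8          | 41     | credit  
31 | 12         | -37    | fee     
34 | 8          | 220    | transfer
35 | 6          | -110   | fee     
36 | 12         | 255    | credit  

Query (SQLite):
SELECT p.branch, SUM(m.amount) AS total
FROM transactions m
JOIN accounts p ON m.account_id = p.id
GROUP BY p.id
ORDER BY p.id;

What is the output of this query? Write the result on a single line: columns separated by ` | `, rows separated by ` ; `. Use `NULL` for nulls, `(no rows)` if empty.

Kyoto | 283 ; Austin | 223 ; Nairobi | 488 ; Kyoto | 421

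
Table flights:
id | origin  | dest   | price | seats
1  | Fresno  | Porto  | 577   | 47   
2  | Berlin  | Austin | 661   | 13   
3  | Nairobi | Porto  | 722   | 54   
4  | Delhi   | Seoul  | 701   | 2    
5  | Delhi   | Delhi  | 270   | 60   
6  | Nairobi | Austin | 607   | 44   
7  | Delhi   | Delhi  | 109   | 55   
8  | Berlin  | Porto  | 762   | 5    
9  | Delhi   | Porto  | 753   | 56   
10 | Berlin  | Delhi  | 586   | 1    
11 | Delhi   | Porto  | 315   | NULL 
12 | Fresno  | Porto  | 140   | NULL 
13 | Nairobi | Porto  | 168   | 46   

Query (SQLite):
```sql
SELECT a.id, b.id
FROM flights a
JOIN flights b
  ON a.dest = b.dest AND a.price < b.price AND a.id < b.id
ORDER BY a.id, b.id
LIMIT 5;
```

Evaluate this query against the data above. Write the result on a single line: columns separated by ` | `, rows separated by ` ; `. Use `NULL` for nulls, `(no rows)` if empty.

1 | 3 ; 1 | 8 ; 1 | 9 ; 3 | 8 ; 3 | 9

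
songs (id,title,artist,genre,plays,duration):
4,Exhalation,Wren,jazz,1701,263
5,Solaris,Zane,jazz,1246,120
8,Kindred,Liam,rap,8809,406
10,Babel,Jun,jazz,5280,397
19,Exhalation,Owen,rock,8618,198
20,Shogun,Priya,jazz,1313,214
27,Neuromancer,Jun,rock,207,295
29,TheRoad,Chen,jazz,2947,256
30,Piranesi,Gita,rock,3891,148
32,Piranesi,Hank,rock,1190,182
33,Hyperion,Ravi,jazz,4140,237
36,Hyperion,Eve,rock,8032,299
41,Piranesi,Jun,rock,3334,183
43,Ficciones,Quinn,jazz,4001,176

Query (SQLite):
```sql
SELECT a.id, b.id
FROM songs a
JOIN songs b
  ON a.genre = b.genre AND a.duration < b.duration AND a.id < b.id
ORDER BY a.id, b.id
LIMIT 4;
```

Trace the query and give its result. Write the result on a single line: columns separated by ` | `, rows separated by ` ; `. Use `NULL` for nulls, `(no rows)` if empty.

Pairs (a,b) with same genre, a.duration < b.duration, a.id < b.id.
genre groups: jazz:{4,5,10,20,29,33,43} rap:{8} rock:{19,27,30,32,36,41}
Ordered by (a.id, b.id); first 4.

4 | 10 ; 5 | 10 ; 5 | 20 ; 5 | 29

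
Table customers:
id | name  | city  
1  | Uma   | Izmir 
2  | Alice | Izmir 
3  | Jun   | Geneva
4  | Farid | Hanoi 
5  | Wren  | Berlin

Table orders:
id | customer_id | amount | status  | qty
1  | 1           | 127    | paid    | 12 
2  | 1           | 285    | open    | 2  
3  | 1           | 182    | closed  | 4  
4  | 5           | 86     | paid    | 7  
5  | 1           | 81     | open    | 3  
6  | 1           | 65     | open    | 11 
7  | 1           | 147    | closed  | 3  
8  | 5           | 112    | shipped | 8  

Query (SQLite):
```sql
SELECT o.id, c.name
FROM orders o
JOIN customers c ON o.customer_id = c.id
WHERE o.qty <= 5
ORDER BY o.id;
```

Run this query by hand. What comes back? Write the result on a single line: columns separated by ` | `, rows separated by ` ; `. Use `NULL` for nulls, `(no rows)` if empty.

2 | Uma ; 3 | Uma ; 5 | Uma ; 7 | Uma

Each orders row matches the customers row where customer_id = customers.id.
Then keep rows with o.qty <= 5.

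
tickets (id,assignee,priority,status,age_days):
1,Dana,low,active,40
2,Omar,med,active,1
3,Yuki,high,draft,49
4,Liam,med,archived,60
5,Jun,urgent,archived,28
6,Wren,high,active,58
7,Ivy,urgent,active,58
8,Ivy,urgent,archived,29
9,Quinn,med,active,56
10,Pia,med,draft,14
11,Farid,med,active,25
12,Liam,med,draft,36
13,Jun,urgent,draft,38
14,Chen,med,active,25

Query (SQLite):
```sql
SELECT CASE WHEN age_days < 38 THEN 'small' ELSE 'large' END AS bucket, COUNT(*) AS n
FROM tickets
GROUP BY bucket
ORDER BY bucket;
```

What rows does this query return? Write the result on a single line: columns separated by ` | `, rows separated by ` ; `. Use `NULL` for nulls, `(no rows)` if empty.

Bucket rows by age_days < 38 → 'small' else 'large'; count each bucket.

large | 7 ; small | 7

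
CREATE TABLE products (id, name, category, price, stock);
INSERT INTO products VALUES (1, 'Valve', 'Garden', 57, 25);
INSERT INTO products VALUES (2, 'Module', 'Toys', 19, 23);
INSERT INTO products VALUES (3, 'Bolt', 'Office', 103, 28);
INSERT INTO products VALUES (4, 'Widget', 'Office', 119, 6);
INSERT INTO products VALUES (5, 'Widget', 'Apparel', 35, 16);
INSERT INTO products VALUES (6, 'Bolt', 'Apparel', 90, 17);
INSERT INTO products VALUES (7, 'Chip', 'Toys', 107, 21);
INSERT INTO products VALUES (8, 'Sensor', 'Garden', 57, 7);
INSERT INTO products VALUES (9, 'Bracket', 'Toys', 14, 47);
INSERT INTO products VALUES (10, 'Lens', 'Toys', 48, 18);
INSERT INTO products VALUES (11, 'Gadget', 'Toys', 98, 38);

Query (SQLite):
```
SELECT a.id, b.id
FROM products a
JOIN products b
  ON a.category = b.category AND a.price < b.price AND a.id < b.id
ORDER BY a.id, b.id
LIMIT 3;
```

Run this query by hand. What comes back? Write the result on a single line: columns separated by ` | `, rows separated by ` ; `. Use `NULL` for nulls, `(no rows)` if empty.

Pairs (a,b) with same category, a.price < b.price, a.id < b.id.
category groups: Apparel:{5,6} Garden:{1,8} Office:{3,4} Toys:{2,7,9,10,11}
Ordered by (a.id, b.id); first 3.

2 | 7 ; 2 | 10 ; 2 | 11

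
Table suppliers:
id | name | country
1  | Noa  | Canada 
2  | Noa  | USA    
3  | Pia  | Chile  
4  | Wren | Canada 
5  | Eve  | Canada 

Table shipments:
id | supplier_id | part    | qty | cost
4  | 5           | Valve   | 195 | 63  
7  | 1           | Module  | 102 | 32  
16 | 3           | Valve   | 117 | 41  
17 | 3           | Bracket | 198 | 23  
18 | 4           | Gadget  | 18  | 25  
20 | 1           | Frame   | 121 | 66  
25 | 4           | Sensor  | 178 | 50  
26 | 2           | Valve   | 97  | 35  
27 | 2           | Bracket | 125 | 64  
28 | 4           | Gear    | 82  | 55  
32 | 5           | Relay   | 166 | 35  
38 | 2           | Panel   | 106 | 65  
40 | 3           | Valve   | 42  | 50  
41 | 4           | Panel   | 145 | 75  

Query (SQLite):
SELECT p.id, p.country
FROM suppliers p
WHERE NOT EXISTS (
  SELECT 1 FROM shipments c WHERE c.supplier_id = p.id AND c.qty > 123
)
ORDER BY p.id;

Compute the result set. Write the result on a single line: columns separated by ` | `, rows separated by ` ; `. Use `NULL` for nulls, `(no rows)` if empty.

1 | Canada

For each suppliers row, check whether any shipments with matching supplier_id has qty > 123.
Keep rows where that is false.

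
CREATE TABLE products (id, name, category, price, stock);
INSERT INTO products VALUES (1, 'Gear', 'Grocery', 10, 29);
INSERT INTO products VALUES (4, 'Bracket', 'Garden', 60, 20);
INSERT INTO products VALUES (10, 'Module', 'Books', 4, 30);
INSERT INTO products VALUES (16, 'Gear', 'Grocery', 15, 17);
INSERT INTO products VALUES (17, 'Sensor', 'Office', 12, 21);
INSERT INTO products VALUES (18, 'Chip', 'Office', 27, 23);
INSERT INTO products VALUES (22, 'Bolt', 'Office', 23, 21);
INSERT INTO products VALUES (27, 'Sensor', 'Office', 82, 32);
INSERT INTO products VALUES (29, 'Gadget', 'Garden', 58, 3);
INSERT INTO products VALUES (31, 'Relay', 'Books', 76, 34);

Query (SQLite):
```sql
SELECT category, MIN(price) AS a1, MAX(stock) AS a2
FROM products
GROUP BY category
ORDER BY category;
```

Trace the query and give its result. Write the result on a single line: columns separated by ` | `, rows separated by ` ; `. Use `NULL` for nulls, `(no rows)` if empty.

Group products by category.
Per group compute: MIN(price), MAX(stock).
  Books: ids {10, 31} → MIN(price)=4, MAX(stock)=34
  Garden: ids {4, 29} → MIN(price)=58, MAX(stock)=20
  Grocery: ids {1, 16} → MIN(price)=10, MAX(stock)=29
  Office: ids {17, 18, 22, 27} → MIN(price)=12, MAX(stock)=32

Books | 4 | 34 ; Garden | 58 | 20 ; Grocery | 10 | 29 ; Office | 12 | 32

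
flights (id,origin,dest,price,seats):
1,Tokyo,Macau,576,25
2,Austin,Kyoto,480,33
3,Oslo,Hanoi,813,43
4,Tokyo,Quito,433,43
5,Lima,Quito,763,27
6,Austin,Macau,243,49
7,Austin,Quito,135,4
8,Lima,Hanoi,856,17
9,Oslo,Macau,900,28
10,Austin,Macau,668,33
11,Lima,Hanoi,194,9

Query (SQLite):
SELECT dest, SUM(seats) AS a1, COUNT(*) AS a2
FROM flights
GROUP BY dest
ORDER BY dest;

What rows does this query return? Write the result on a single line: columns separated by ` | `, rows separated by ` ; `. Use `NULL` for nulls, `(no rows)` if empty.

Hanoi | 69 | 3 ; Kyoto | 33 | 1 ; Macau | 135 | 4 ; Quito | 74 | 3

Group flights by dest.
Per group compute: SUM(seats), COUNT(*).
  Hanoi: ids {3, 8, 11} → SUM(seats)=69, COUNT(*)=3
  Kyoto: ids {2} → SUM(seats)=33, COUNT(*)=1
  Macau: ids {1, 6, 9, 10} → SUM(seats)=135, COUNT(*)=4
  Quito: ids {4, 5, 7} → SUM(seats)=74, COUNT(*)=3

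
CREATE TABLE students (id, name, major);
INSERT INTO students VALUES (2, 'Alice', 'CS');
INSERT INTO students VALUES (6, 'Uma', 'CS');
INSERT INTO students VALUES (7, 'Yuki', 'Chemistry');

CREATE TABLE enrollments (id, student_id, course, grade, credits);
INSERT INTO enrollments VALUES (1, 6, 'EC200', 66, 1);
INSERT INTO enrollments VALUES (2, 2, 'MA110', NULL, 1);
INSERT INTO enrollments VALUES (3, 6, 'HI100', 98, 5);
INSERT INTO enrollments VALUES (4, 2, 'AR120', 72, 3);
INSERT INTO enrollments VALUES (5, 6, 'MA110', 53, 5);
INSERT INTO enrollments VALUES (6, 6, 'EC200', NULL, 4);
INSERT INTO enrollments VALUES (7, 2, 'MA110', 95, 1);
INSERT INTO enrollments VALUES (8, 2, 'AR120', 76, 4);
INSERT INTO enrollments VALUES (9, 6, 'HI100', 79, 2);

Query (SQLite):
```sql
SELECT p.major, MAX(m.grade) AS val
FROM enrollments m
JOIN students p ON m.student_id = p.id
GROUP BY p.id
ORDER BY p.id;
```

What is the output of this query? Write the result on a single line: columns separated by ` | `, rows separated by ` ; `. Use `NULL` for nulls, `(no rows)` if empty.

CS | 95 ; CS | 98

Join each enrollments row to its students via student_id.
Group joined rows by students.id; compute MAX(m.grade) per group.
  2: ids {2, 4, 7, 8} → MAX(m.grade)=95
  6: ids {1, 3, 5, 6, 9} → MAX(m.grade)=98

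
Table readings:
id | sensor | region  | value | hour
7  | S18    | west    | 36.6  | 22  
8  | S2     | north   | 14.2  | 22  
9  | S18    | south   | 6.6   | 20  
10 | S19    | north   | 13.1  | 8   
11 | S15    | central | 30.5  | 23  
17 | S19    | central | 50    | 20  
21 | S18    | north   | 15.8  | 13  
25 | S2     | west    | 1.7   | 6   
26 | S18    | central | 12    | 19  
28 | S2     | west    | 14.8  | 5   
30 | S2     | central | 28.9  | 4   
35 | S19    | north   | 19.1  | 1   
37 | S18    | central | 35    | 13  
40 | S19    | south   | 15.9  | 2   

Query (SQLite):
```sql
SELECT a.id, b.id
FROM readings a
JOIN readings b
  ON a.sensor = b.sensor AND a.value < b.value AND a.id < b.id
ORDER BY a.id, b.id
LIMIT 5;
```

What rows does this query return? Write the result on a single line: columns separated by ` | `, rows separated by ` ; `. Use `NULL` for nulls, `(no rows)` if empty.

8 | 28 ; 8 | 30 ; 9 | 21 ; 9 | 26 ; 9 | 37

Pairs (a,b) with same sensor, a.value < b.value, a.id < b.id.
sensor groups: S15:{11} S18:{7,9,21,26,37} S19:{10,17,35,40} S2:{8,25,28,30}
Ordered by (a.id, b.id); first 5.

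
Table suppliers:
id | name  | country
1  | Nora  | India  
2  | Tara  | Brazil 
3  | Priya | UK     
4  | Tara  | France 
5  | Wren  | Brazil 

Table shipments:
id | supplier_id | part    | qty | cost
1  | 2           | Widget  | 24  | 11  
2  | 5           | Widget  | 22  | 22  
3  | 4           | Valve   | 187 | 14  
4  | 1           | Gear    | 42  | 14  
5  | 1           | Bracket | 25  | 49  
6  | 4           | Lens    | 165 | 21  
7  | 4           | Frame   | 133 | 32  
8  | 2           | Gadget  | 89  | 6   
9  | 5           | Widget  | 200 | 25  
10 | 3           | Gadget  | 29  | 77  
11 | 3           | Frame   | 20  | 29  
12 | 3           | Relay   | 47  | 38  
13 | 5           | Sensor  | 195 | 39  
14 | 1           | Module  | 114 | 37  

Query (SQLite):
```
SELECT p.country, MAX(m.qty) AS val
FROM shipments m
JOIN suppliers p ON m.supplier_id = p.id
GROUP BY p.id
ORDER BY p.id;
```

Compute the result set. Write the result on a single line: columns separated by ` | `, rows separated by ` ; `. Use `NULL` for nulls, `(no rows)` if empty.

Join each shipments row to its suppliers via supplier_id.
Group joined rows by suppliers.id; compute MAX(m.qty) per group.
  1: ids {4, 5, 14} → MAX(m.qty)=114
  2: ids {1, 8} → MAX(m.qty)=89
  3: ids {10, 11, 12} → MAX(m.qty)=47
  4: ids {3, 6, 7} → MAX(m.qty)=187
  5: ids {2, 9, 13} → MAX(m.qty)=200

India | 114 ; Brazil | 89 ; UK | 47 ; France | 187 ; Brazil | 200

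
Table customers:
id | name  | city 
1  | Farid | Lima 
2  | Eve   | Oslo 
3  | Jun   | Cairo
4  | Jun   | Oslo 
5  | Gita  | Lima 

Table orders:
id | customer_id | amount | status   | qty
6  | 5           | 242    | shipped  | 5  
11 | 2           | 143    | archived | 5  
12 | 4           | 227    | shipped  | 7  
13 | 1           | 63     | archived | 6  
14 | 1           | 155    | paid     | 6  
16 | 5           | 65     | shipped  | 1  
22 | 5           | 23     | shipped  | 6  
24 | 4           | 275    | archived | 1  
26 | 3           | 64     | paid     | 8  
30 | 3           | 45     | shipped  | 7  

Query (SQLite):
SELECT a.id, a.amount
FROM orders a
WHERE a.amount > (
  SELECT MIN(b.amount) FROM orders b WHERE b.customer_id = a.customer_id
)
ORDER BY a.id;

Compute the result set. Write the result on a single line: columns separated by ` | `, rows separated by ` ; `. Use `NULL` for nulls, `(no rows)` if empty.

6 | 242 ; 14 | 155 ; 16 | 65 ; 24 | 275 ; 26 | 64

For each orders row a, compute MIN(amount) over rows sharing a.customer_id.
Keep row a if a.amount > that per-group MIN.
  customer_id=1: MIN(amount) = 63
  customer_id=2: MIN(amount) = 143
  customer_id=3: MIN(amount) = 45
  customer_id=4: MIN(amount) = 227
  customer_id=5: MIN(amount) = 23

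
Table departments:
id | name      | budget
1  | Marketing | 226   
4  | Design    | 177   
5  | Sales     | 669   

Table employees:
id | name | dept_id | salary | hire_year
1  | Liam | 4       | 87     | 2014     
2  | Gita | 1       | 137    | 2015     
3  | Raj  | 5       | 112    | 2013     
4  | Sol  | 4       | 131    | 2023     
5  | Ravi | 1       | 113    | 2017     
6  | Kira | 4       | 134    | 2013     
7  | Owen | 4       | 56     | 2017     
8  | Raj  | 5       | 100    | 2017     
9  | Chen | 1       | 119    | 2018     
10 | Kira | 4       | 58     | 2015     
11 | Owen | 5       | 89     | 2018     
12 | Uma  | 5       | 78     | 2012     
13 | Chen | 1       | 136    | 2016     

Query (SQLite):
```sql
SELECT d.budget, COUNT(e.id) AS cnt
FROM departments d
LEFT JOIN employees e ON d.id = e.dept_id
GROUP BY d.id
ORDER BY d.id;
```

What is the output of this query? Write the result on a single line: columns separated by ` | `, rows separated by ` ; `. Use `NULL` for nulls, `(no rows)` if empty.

226 | 4 ; 177 | 5 ; 669 | 4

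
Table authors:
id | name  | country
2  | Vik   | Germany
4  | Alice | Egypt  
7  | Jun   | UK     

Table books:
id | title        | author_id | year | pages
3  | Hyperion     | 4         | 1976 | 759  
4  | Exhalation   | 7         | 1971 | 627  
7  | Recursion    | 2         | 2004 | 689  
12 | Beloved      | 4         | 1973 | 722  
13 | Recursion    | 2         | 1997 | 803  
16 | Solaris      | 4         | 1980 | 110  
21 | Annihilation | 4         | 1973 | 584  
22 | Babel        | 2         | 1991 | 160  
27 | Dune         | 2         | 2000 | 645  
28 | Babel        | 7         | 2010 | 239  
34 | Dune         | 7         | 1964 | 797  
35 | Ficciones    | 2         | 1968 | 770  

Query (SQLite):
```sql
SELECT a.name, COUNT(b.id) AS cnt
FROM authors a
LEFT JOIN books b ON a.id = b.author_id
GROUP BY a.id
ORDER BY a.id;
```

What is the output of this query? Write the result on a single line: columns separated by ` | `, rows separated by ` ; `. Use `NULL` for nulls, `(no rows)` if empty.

Vik | 5 ; Alice | 4 ; Jun | 3

LEFT JOIN keeps every authors row; unmatched ones get NULL for books columns.
Group by authors.id and compute COUNT(b.id). COUNT(col) of an all-NULL group is 0.
  2: ids {7, 13, 22, 27, 35} → COUNT(b.id)=5
  4: ids {3, 12, 16, 21} → COUNT(b.id)=4
  7: ids {4, 28, 34} → COUNT(b.id)=3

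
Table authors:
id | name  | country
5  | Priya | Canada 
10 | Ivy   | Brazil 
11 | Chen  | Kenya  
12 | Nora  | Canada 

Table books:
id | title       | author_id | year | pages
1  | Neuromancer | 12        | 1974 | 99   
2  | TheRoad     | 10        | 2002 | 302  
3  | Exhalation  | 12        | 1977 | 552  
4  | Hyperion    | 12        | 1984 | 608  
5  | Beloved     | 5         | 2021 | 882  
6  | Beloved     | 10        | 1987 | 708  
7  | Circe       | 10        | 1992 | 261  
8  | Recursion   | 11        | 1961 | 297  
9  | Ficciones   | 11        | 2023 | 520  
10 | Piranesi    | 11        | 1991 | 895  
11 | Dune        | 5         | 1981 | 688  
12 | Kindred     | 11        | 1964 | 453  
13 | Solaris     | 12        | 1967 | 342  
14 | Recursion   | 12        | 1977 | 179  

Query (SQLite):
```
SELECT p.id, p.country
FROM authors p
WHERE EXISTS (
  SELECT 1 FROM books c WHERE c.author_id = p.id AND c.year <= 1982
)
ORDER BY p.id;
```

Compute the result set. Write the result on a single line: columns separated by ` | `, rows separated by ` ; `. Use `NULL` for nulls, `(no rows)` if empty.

5 | Canada ; 11 | Kenya ; 12 | Canada

For each authors row, check whether any books with matching author_id has year <= 1982.
Keep rows where that is true.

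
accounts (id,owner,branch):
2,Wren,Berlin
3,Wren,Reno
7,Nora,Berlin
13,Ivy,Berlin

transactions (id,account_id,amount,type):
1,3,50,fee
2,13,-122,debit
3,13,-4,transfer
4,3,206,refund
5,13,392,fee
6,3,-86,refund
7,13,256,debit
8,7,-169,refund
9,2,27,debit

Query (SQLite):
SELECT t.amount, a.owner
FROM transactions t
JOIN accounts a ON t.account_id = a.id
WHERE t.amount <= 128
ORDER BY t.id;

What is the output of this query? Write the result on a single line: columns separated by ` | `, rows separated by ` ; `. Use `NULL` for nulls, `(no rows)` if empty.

Each transactions row matches the accounts row where account_id = accounts.id.
Then keep rows with t.amount <= 128.

50 | Wren ; -122 | Ivy ; -4 | Ivy ; -86 | Wren ; -169 | Nora ; 27 | Wren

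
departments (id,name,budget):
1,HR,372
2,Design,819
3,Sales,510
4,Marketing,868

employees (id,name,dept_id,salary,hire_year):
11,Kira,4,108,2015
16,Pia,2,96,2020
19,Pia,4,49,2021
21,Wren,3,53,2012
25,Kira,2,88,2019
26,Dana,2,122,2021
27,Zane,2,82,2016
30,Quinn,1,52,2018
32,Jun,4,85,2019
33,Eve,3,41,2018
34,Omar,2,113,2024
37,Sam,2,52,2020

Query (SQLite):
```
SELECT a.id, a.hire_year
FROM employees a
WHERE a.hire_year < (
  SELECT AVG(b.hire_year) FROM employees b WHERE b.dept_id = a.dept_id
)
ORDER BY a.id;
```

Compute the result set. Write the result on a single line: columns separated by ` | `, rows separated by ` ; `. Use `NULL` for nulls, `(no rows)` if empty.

For each employees row a, compute AVG(hire_year) over rows sharing a.dept_id.
Keep row a if a.hire_year < that per-group AVG.
  dept_id=1: AVG(hire_year) = 2018.0
  dept_id=2: AVG(hire_year) = 2020.0
  dept_id=3: AVG(hire_year) = 2015.0
  dept_id=4: AVG(hire_year) = 2018.333333

11 | 2015 ; 21 | 2012 ; 25 | 2019 ; 27 | 2016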